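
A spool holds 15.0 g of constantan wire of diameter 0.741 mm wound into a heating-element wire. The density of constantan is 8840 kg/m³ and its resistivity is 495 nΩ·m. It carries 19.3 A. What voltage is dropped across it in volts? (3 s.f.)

87.2 V

ρ = 495 nΩ·m = 4.95×10^-7 Ω·m
A = π(d/2)² = π(3.7050e-04 m)² = 4.3125e-07 m²
L = m/(density·A) = 0.015/(8840×4.3125e-07) = 3.935 m
R = ρL/A = (4.95×10^-7)(3.935)/(4.3125e-07) = 4.516 Ω
V = IR = 19.3 × 4.516 = 87.2 V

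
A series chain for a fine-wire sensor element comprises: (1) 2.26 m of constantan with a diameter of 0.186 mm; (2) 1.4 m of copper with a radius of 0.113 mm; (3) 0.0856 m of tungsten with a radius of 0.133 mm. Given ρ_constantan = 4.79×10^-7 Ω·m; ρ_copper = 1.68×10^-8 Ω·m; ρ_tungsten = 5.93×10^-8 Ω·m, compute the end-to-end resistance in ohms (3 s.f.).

Seg 1: A = π(d/2)² = π(9.3000e-05 m)² = 2.717e-08 m²
R_1 = (4.79×10^-7)(2.26)/(2.717e-08) = 39.84 Ω
Seg 2: A = πr² = π(1.1300e-04 m)² = 4.011e-08 m²
R_2 = (1.68×10^-8)(1.4)/(4.011e-08) = 0.5863 Ω
Seg 3: A = πr² = π(1.3300e-04 m)² = 5.557e-08 m²
R_3 = (5.93×10^-8)(0.0856)/(5.557e-08) = 0.09134 Ω
R_total = R_1 + R_2 + R_3 = 40.5 Ω

40.5 Ω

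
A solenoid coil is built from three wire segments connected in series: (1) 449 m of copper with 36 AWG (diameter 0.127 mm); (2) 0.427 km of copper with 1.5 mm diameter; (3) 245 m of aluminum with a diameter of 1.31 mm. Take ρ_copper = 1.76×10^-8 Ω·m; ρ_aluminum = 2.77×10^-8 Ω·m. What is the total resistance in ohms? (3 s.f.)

Seg 1: A = π(0.127/2 mm)² = π(6.3500e-05 m)² = 1.267e-08 m²
R_1 = (1.76×10^-8)(449)/(1.267e-08) = 623.8 Ω
Seg 2: A = π(d/2)² = π(7.5000e-04 m)² = 1.767e-06 m²
R_2 = (1.76×10^-8)(427)/(1.767e-06) = 4.253 Ω
Seg 3: A = π(d/2)² = π(6.5500e-04 m)² = 1.348e-06 m²
R_3 = (2.77×10^-8)(245)/(1.348e-06) = 5.035 Ω
R_total = R_1 + R_2 + R_3 = 633 Ω

633 Ω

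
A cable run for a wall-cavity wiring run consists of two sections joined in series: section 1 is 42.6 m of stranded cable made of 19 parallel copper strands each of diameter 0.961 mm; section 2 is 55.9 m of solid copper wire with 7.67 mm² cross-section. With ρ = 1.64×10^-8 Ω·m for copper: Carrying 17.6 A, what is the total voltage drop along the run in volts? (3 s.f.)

Section 1: A_strand = π(4.8050e-04)² = 7.253e-07 m²; R₁ = ρL/(N·A_s) = (1.64×10^-8)(42.6)/(19×7.253e-07) = 0.05069 Ω
Section 2: A = 7.67 mm² = 7.670e-06 m²
R₂ = (1.64×10^-8)(55.9)/(7.670e-06) = 0.1195 Ω
R = R₁ + R₂ = 0.1702 Ω
V = IR = 17.6 × 0.1702 = 3.00 V

3.00 V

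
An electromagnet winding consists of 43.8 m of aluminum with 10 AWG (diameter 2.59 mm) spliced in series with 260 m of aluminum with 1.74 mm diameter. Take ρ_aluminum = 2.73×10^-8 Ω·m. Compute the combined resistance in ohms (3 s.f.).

3.21 Ω

Segment 1: A = π(2.59/2 mm)² = π(1.2950e-03 m)² = 5.269e-06 m²
R₁ = ρL/A = (2.73×10^-8)(43.8)/(5.269e-06) = 0.227 Ω
Segment 2: A = π(d/2)² = π(8.7000e-04 m)² = 2.378e-06 m²
R₂ = (2.73×10^-8)(260)/(2.378e-06) = 2.985 Ω
R = R₁ + R₂ = 3.21 Ω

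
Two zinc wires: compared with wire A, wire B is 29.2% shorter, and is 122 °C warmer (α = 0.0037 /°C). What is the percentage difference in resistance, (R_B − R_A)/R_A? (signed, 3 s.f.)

R ∝ ρL/d² with ρ ∝ (1+αΔT), so R_B/R_A = (1 − 29.2/100) × (1 + 0.0037×122)
= 0.708 × 1.451 = 1.028
(R_B − R_A)/R_A = 1.028 − 1 = 2.76%

2.76%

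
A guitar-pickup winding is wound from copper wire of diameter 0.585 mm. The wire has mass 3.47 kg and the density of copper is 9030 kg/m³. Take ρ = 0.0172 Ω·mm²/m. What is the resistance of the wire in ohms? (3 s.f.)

ρ = 0.0172 Ω·mm²/m = 1.72×10^-8 Ω·m
A = π(d/2)² = π(2.9250e-04 m)² = 2.6878e-07 m²
L = m/(density·A) = 3.47/(9030×2.6878e-07) = 1430 m
R = ρL/A = (1.72×10^-8)(1430)/(2.6878e-07) = 91.5 Ω

91.5 Ω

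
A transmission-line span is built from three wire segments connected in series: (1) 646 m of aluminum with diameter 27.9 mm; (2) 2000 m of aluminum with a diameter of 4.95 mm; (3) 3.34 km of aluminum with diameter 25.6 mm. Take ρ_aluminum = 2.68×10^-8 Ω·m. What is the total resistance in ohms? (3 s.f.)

Seg 1: A = π(d/2)² = π(1.3950e-02 m)² = 6.114e-04 m²
R_1 = (2.68×10^-8)(646)/(6.114e-04) = 0.02832 Ω
Seg 2: A = π(d/2)² = π(2.4750e-03 m)² = 1.924e-05 m²
R_2 = (2.68×10^-8)(2000)/(1.924e-05) = 2.785 Ω
Seg 3: A = π(d/2)² = π(1.2800e-02 m)² = 5.147e-04 m²
R_3 = (2.68×10^-8)(3340)/(5.147e-04) = 0.1739 Ω
R_total = R_1 + R_2 + R_3 = 2.99 Ω

2.99 Ω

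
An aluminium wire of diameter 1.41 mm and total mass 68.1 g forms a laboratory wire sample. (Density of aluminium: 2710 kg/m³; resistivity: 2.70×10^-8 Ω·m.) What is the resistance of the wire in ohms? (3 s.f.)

A = π(d/2)² = π(7.0500e-04 m)² = 1.5615e-06 m²
L = m/(density·A) = 0.0681/(2710×1.5615e-06) = 16.09 m
R = ρL/A = (2.70×10^-8)(16.09)/(1.5615e-06) = 0.278 Ω

0.278 Ω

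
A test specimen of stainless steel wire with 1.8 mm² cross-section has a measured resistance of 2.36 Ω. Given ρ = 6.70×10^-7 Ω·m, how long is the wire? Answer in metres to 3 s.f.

A = 1.8 mm² = 1.800e-06 m²
L = RA/ρ = (2.36)(1.800e-06)/(6.70×10^-7) = 6.34 m

6.34 m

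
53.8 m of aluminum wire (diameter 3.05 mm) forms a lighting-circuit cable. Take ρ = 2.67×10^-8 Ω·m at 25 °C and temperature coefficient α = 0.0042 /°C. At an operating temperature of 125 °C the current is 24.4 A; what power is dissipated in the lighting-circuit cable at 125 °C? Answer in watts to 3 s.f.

A = π(d/2)² = π(1.5250e-03 m)² = 7.306e-06 m²
R₍25₎ = ρL/A = (2.67×10^-8)(53.8)/(7.306e-06) = 0.1966 Ω
R₍125₎ = R₍25₎(1 + αΔT) = 0.1966 × (1 + 0.0042×100) = 0.2792 Ω
P = I²R = (24.4)² × 0.2792 = 166 W

166 W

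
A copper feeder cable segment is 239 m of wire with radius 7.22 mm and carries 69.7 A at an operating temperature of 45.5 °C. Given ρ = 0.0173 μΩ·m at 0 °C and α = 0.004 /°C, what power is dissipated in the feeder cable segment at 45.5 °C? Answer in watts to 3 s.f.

ρ = 0.0173 μΩ·m = 1.73×10^-8 Ω·m
A = πr² = π(7.2200e-03 m)² = 1.638e-04 m²
R₍0₎ = ρL/A = (1.73×10^-8)(239)/(1.638e-04) = 0.02525 Ω
R₍45.5₎ = R₍0₎(1 + αΔT) = 0.02525 × (1 + 0.004×45.5) = 0.02984 Ω
P = I²R = (69.7)² × 0.02984 = 145 W

145 W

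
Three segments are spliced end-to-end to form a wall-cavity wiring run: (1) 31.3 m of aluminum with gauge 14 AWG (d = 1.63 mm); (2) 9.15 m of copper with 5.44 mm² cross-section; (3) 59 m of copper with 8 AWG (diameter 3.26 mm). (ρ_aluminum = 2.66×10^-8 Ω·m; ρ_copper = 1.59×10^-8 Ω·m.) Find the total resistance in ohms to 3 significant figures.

Seg 1: A = π(1.63/2 mm)² = π(8.1500e-04 m)² = 2.087e-06 m²
R_1 = (2.66×10^-8)(31.3)/(2.087e-06) = 0.399 Ω
Seg 2: A = 5.44 mm² = 5.440e-06 m²
R_2 = (1.59×10^-8)(9.15)/(5.440e-06) = 0.02674 Ω
Seg 3: A = π(3.26/2 mm)² = π(1.6300e-03 m)² = 8.347e-06 m²
R_3 = (1.59×10^-8)(59)/(8.347e-06) = 0.1124 Ω
R_total = R_1 + R_2 + R_3 = 0.538 Ω

0.538 Ω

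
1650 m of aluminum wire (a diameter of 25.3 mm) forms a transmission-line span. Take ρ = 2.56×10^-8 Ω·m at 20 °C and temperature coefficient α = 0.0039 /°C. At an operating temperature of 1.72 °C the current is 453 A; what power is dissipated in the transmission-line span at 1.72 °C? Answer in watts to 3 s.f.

16000 W

A = π(d/2)² = π(1.2650e-02 m)² = 5.027e-04 m²
R₍20₎ = ρL/A = (2.56×10^-8)(1650)/(5.027e-04) = 0.08402 Ω
R₍1.72₎ = R₍20₎(1 + αΔT) = 0.08402 × (1 + 0.0039×-18.3) = 0.07803 Ω
P = I²R = (453)² × 0.07803 = 16000 W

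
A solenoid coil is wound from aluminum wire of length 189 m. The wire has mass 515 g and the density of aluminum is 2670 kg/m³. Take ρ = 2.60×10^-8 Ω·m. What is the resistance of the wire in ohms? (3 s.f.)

A = m/(density·L) = 0.515/(2670×189) = 1.0205e-06 m²
R = ρL/A = (2.60×10^-8)(189)/(1.0205e-06) = 4.82 Ω

4.82 Ω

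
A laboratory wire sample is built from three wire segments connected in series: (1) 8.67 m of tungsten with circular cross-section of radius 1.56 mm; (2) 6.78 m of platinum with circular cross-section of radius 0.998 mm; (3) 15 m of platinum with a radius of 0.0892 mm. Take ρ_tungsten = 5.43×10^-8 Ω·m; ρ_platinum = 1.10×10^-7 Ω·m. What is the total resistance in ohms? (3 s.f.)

Seg 1: A = πr² = π(1.5600e-03 m)² = 7.645e-06 m²
R_1 = (5.43×10^-8)(8.67)/(7.645e-06) = 0.06158 Ω
Seg 2: A = πr² = π(9.9800e-04 m)² = 3.129e-06 m²
R_2 = (1.10×10^-7)(6.78)/(3.129e-06) = 0.2383 Ω
Seg 3: A = πr² = π(8.9200e-05 m)² = 2.500e-08 m²
R_3 = (1.10×10^-7)(15)/(2.500e-08) = 66.01 Ω
R_total = R_1 + R_2 + R_3 = 66.3 Ω

66.3 Ω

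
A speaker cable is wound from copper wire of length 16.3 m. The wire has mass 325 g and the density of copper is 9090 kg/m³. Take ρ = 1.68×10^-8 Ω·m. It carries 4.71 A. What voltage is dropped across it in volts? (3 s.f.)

0.588 V

A = m/(density·L) = 0.325/(9090×16.3) = 2.1935e-06 m²
R = ρL/A = (1.68×10^-8)(16.3)/(2.1935e-06) = 0.1248 Ω
V = IR = 4.71 × 0.1248 = 0.588 V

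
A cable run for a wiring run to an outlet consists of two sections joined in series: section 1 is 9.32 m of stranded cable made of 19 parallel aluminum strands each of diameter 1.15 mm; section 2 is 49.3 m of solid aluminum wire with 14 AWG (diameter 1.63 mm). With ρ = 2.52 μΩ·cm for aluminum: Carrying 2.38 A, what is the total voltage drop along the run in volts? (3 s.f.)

1.45 V

ρ = 2.52 μΩ·cm = 2.52×10^-8 Ω·m
Section 1: A_strand = π(5.7500e-04)² = 1.039e-06 m²; R₁ = ρL/(N·A_s) = (2.52×10^-8)(9.32)/(19×1.039e-06) = 0.0119 Ω
Section 2: A = π(1.63/2 mm)² = π(8.1500e-04 m)² = 2.087e-06 m²
R₂ = (2.52×10^-8)(49.3)/(2.087e-06) = 0.5954 Ω
R = R₁ + R₂ = 0.6073 Ω
V = IR = 2.38 × 0.6073 = 1.45 V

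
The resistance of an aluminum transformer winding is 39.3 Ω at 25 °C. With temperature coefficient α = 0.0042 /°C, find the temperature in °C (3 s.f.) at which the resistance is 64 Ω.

R = R₀(1 + α(T − T₀)) ⇒ T = T₀ + (R/R₀ − 1)/α
T = 25 + (64/39.3 − 1)/0.0042 = 25 + (0.6285)/0.0042 = 175 °C

175 °C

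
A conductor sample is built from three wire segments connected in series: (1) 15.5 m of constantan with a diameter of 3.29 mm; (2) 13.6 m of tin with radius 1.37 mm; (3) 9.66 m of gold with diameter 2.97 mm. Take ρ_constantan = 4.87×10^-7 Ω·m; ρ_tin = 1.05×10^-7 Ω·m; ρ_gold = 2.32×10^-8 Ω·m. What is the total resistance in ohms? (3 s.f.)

1.16 Ω

Seg 1: A = π(d/2)² = π(1.6450e-03 m)² = 8.501e-06 m²
R_1 = (4.87×10^-7)(15.5)/(8.501e-06) = 0.8879 Ω
Seg 2: A = πr² = π(1.3700e-03 m)² = 5.896e-06 m²
R_2 = (1.05×10^-7)(13.6)/(5.896e-06) = 0.2422 Ω
Seg 3: A = π(d/2)² = π(1.4850e-03 m)² = 6.928e-06 m²
R_3 = (2.32×10^-8)(9.66)/(6.928e-06) = 0.03235 Ω
R_total = R_1 + R_2 + R_3 = 1.16 Ω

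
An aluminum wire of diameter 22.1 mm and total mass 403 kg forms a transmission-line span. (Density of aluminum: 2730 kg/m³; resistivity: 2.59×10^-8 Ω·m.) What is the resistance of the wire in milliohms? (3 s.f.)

A = π(d/2)² = π(1.1050e-02 m)² = 3.8360e-04 m²
L = m/(density·A) = 403/(2730×3.8360e-04) = 384.8 m
R = ρL/A = (2.59×10^-8)(384.8)/(3.8360e-04) = 26.0 mΩ

26.0 mΩ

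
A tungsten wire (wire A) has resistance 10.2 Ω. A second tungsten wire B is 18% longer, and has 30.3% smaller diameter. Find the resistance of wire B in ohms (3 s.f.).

R ∝ L/d², so R_B/R_A = (1 + 18/100) × (1 − 30.3/100)⁻²
= 1.18 × 2.058 = 2.429
R_B = 2.429 × 10.2 = 24.8 Ω

24.8 Ω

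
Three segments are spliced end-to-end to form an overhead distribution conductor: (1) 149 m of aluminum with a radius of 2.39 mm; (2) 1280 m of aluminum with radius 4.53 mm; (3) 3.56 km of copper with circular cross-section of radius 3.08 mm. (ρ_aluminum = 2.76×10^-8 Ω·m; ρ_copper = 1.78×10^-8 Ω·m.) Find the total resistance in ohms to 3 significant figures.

Seg 1: A = πr² = π(2.3900e-03 m)² = 1.795e-05 m²
R_1 = (2.76×10^-8)(149)/(1.795e-05) = 0.2292 Ω
Seg 2: A = πr² = π(4.5300e-03 m)² = 6.447e-05 m²
R_2 = (2.76×10^-8)(1280)/(6.447e-05) = 0.548 Ω
Seg 3: A = πr² = π(3.0800e-03 m)² = 2.980e-05 m²
R_3 = (1.78×10^-8)(3560)/(2.980e-05) = 2.126 Ω
R_total = R_1 + R_2 + R_3 = 2.90 Ω

2.90 Ω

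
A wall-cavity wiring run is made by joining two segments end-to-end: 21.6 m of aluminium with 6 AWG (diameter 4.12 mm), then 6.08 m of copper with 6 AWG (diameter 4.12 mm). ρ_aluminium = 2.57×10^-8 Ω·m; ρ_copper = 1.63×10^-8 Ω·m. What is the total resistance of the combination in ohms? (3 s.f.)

0.0491 Ω

Segment 1: A = π(4.12/2 mm)² = π(2.0600e-03 m)² = 1.333e-05 m²
R₁ = ρL/A = (2.57×10^-8)(21.6)/(1.333e-05) = 0.04164 Ω
R₂ = (1.63×10^-8)(6.08)/(1.333e-05) = 0.007434 Ω
R = R₁ + R₂ = 0.0491 Ω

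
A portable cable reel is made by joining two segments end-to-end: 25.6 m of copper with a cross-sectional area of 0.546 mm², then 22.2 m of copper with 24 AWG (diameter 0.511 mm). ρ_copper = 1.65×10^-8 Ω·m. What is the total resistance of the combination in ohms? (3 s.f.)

2.56 Ω

Segment 1: A = 0.546 mm² = 5.460e-07 m²
R₁ = ρL/A = (1.65×10^-8)(25.6)/(5.460e-07) = 0.7736 Ω
Segment 2: A = π(0.511/2 mm)² = π(2.5550e-04 m)² = 2.051e-07 m²
R₂ = (1.65×10^-8)(22.2)/(2.051e-07) = 1.786 Ω
R = R₁ + R₂ = 2.56 Ω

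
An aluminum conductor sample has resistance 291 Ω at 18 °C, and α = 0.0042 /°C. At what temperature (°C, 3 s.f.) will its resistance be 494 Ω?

R = R₀(1 + α(T − T₀)) ⇒ T = T₀ + (R/R₀ − 1)/α
T = 18 + (494/291 − 1)/0.0042 = 18 + (0.6976)/0.0042 = 184 °C

184 °C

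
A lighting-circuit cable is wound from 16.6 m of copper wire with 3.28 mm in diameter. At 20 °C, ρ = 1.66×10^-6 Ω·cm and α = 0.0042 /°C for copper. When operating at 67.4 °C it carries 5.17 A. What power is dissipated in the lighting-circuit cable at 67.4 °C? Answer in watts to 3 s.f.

ρ = 1.66×10^-6 Ω·cm = 1.66×10^-8 Ω·m
A = π(d/2)² = π(1.6400e-03 m)² = 8.450e-06 m²
R₍20₎ = ρL/A = (1.66×10^-8)(16.6)/(8.450e-06) = 0.03261 Ω
R₍67.4₎ = R₍20₎(1 + αΔT) = 0.03261 × (1 + 0.0042×47.4) = 0.0391 Ω
P = I²R = (5.17)² × 0.0391 = 1.05 W

1.05 W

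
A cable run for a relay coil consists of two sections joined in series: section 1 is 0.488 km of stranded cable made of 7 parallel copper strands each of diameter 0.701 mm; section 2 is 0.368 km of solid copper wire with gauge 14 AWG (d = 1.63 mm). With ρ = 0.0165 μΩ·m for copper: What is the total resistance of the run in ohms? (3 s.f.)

5.89 Ω

ρ = 0.0165 μΩ·m = 1.65×10^-8 Ω·m
Section 1: A_strand = π(3.5050e-04)² = 3.859e-07 m²; R₁ = ρL/(N·A_s) = (1.65×10^-8)(488)/(7×3.859e-07) = 2.98 Ω
Section 2: A = π(1.63/2 mm)² = π(8.1500e-04 m)² = 2.087e-06 m²
R₂ = (1.65×10^-8)(368)/(2.087e-06) = 2.91 Ω
R = R₁ + R₂ = 5.89 Ω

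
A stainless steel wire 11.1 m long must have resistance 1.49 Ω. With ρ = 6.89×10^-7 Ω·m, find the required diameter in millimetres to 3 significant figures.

2.56 mm

A = ρL/R = (6.89×10^-7)(11.1)/(1.49) = 5.133e-06 m²
d = 2√(A/π) = 2.556e-03 m = 2.56 mm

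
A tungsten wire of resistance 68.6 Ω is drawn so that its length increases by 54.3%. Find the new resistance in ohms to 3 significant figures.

k = 1 + 54.3/100 = 1.543; volume constant ⇒ A' = A/k, so R' = k²R.
R' = 2.381 × 68.6 = 163 Ω

163 Ω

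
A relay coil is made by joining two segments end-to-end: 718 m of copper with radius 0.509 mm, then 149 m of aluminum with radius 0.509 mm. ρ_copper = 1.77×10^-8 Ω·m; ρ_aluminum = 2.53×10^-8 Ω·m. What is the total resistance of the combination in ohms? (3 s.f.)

20.2 Ω

Segment 1: A = πr² = π(5.0900e-04 m)² = 8.139e-07 m²
R₁ = ρL/A = (1.77×10^-8)(718)/(8.139e-07) = 15.61 Ω
R₂ = (2.53×10^-8)(149)/(8.139e-07) = 4.631 Ω
R = R₁ + R₂ = 20.2 Ω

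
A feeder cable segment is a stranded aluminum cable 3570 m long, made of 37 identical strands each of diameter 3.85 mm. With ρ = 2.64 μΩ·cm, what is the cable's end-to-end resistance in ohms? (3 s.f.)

0.219 Ω

ρ = 2.64 μΩ·cm = 2.64×10^-8 Ω·m
A_strand = π(1.9250e-03 m)² = 1.164e-05 m²
R_strand = ρL/A = (2.64×10^-8)(3570)/(1.164e-05) = 8.096 Ω
R_total = R_strand/N = 8.096/37 = 0.219 Ω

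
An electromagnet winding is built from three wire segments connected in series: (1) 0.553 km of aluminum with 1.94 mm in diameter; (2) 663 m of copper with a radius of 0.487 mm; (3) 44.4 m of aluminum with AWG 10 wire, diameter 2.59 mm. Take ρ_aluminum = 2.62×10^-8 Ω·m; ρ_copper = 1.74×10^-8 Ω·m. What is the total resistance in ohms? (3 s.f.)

Seg 1: A = π(d/2)² = π(9.7000e-04 m)² = 2.956e-06 m²
R_1 = (2.62×10^-8)(553)/(2.956e-06) = 4.902 Ω
Seg 2: A = πr² = π(4.8700e-04 m)² = 7.451e-07 m²
R_2 = (1.74×10^-8)(663)/(7.451e-07) = 15.48 Ω
Seg 3: A = π(2.59/2 mm)² = π(1.2950e-03 m)² = 5.269e-06 m²
R_3 = (2.62×10^-8)(44.4)/(5.269e-06) = 0.2208 Ω
R_total = R_1 + R_2 + R_3 = 20.6 Ω

20.6 Ω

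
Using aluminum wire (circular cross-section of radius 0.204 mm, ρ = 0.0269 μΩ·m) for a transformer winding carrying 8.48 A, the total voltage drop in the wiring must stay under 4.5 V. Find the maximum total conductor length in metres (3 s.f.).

ρ = 0.0269 μΩ·m = 2.69×10^-8 Ω·m
A = πr² = π(2.0400e-04 m)² = 1.307e-07 m²
L_max = V_max·A/(1·ρI) = (4.5)(1.307e-07)/(2.69×10^-8×8.48) = 2.58 m

2.58 m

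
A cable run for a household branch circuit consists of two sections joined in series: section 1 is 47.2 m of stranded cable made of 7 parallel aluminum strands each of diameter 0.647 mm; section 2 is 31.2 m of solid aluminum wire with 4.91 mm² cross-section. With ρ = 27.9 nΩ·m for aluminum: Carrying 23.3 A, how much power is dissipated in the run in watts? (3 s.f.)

ρ = 27.9 nΩ·m = 2.79×10^-8 Ω·m
Section 1: A_strand = π(3.2350e-04)² = 3.288e-07 m²; R₁ = ρL/(N·A_s) = (2.79×10^-8)(47.2)/(7×3.288e-07) = 0.5722 Ω
Section 2: A = 4.91 mm² = 4.910e-06 m²
R₂ = (2.79×10^-8)(31.2)/(4.910e-06) = 0.1773 Ω
R = R₁ + R₂ = 0.7495 Ω
P = I²R = (23.3)² × 0.7495 = 407 W

407 W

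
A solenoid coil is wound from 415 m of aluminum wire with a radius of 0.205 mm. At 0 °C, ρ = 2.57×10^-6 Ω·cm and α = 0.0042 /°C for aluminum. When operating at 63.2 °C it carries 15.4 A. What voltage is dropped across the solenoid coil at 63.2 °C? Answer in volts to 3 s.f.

1570 V

ρ = 2.57×10^-6 Ω·cm = 2.57×10^-8 Ω·m
A = πr² = π(2.0500e-04 m)² = 1.320e-07 m²
R₍0₎ = ρL/A = (2.57×10^-8)(415)/(1.320e-07) = 80.78 Ω
R₍63.2₎ = R₍0₎(1 + αΔT) = 80.78 × (1 + 0.0042×63.2) = 102.2 Ω
V = IR = 15.4 × 102.2 = 1570 V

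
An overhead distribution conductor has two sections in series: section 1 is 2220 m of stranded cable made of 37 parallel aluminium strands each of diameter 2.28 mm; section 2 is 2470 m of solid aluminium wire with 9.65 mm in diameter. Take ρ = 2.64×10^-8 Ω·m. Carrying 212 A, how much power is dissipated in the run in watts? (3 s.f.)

Section 1: A_strand = π(1.1400e-03)² = 4.083e-06 m²; R₁ = ρL/(N·A_s) = (2.64×10^-8)(2220)/(37×4.083e-06) = 0.388 Ω
Section 2: A = π(d/2)² = π(4.8250e-03 m)² = 7.314e-05 m²
R₂ = (2.64×10^-8)(2470)/(7.314e-05) = 0.8916 Ω
R = R₁ + R₂ = 1.28 Ω
P = I²R = (212)² × 1.28 = 57500 W

57500 W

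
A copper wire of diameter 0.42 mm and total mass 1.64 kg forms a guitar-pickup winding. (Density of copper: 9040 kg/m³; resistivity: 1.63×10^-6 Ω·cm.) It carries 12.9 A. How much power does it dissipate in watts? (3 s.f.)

ρ = 1.63×10^-6 Ω·cm = 1.63×10^-8 Ω·m
A = π(d/2)² = π(2.1000e-04 m)² = 1.3854e-07 m²
L = m/(density·A) = 1.64/(9040×1.3854e-07) = 1309 m
R = ρL/A = (1.63×10^-8)(1309)/(1.3854e-07) = 154.1 Ω
P = I²R = (12.9)² × 154.1 = 25600 W

25600 W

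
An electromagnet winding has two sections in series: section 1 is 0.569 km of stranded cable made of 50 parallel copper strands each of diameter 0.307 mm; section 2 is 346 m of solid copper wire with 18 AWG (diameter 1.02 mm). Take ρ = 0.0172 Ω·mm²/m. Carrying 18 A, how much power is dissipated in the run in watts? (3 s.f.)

ρ = 0.0172 Ω·mm²/m = 1.72×10^-8 Ω·m
Section 1: A_strand = π(1.5350e-04)² = 7.402e-08 m²; R₁ = ρL/(N·A_s) = (1.72×10^-8)(569)/(50×7.402e-08) = 2.644 Ω
Section 2: A = π(1.02/2 mm)² = π(5.1000e-04 m)² = 8.171e-07 m²
R₂ = (1.72×10^-8)(346)/(8.171e-07) = 7.283 Ω
R = R₁ + R₂ = 9.927 Ω
P = I²R = (18)² × 9.927 = 3220 W

3220 W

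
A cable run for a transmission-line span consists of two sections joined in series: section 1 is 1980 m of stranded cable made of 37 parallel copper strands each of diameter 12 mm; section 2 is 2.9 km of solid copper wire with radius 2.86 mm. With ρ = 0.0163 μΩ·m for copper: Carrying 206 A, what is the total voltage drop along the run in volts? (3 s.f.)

ρ = 0.0163 μΩ·m = 1.63×10^-8 Ω·m
Section 1: A_strand = π(6.0000e-03)² = 1.131e-04 m²; R₁ = ρL/(N·A_s) = (1.63×10^-8)(1980)/(37×1.131e-04) = 0.007713 Ω
Section 2: A = πr² = π(2.8600e-03 m)² = 2.570e-05 m²
R₂ = (1.63×10^-8)(2900)/(2.570e-05) = 1.84 Ω
R = R₁ + R₂ = 1.847 Ω
V = IR = 206 × 1.847 = 381 V

381 V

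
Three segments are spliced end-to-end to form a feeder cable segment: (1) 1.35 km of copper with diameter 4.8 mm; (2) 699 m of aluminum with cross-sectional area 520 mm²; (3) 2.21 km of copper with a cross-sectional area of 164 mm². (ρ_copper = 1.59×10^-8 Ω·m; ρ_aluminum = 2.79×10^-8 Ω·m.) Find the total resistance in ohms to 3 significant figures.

Seg 1: A = π(d/2)² = π(2.4000e-03 m)² = 1.810e-05 m²
R_1 = (1.59×10^-8)(1350)/(1.810e-05) = 1.186 Ω
Seg 2: A = 520 mm² = 5.200e-04 m²
R_2 = (2.79×10^-8)(699)/(5.200e-04) = 0.0375 Ω
Seg 3: A = 164 mm² = 1.640e-04 m²
R_3 = (1.59×10^-8)(2210)/(1.640e-04) = 0.2143 Ω
R_total = R_1 + R_2 + R_3 = 1.44 Ω

1.44 Ω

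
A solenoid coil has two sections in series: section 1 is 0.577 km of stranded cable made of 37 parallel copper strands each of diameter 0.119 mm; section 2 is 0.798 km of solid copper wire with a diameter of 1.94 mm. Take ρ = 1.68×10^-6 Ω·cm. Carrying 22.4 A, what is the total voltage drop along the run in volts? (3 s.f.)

ρ = 1.68×10^-6 Ω·cm = 1.68×10^-8 Ω·m
Section 1: A_strand = π(5.9500e-05)² = 1.112e-08 m²; R₁ = ρL/(N·A_s) = (1.68×10^-8)(577)/(37×1.112e-08) = 23.56 Ω
Section 2: A = π(d/2)² = π(9.7000e-04 m)² = 2.956e-06 m²
R₂ = (1.68×10^-8)(798)/(2.956e-06) = 4.535 Ω
R = R₁ + R₂ = 28.09 Ω
V = IR = 22.4 × 28.09 = 629 V

629 V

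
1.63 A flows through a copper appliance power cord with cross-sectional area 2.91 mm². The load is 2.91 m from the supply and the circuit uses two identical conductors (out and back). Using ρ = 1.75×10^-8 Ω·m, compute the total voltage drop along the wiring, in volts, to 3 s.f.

A = 2.91 mm² = 2.910e-06 m²
Total conductor length (both ways) L = 2 × 2.91 = 5.82 m
R = ρL/A = (1.75×10^-8)(5.82)/(2.910e-06) = 0.035 Ω
V = IR = 1.63 × 0.035 = 0.0571 V

0.0571 V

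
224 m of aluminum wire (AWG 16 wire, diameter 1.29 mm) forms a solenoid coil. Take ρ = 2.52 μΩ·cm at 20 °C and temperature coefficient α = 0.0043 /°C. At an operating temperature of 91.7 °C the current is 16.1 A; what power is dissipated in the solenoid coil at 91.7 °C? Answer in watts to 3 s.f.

ρ = 2.52 μΩ·cm = 2.52×10^-8 Ω·m
A = π(1.29/2 mm)² = π(6.4500e-04 m)² = 1.307e-06 m²
R₍20₎ = ρL/A = (2.52×10^-8)(224)/(1.307e-06) = 4.319 Ω
R₍91.7₎ = R₍20₎(1 + αΔT) = 4.319 × (1 + 0.0043×71.7) = 5.651 Ω
P = I²R = (16.1)² × 5.651 = 1460 W

1460 W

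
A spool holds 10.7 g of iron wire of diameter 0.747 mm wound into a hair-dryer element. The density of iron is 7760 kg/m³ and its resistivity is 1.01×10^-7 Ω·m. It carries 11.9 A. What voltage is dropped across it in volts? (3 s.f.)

A = π(d/2)² = π(3.7350e-04 m)² = 4.3826e-07 m²
L = m/(density·A) = 0.0107/(7760×4.3826e-07) = 3.146 m
R = ρL/A = (1.01×10^-7)(3.146)/(4.3826e-07) = 0.7251 Ω
V = IR = 11.9 × 0.7251 = 8.63 V

8.63 V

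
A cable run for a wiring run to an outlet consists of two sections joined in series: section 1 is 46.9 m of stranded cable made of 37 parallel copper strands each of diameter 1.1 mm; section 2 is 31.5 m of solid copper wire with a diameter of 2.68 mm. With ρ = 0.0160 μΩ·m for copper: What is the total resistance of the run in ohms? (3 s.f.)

ρ = 0.0160 μΩ·m = 1.60×10^-8 Ω·m
Section 1: A_strand = π(5.5000e-04)² = 9.503e-07 m²; R₁ = ρL/(N·A_s) = (1.60×10^-8)(46.9)/(37×9.503e-07) = 0.02134 Ω
Section 2: A = π(d/2)² = π(1.3400e-03 m)² = 5.641e-06 m²
R₂ = (1.60×10^-8)(31.5)/(5.641e-06) = 0.08935 Ω
R = R₁ + R₂ = 0.111 Ω

0.111 Ω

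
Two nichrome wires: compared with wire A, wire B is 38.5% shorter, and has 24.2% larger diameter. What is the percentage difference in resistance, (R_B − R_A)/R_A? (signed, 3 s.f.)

R ∝ L/d², so R_B/R_A = (1 − 38.5/100) × (1 + 24.2/100)⁻²
= 0.615 × 0.6483 = 0.3987
(R_B − R_A)/R_A = 0.3987 − 1 = -60.1%

-60.1%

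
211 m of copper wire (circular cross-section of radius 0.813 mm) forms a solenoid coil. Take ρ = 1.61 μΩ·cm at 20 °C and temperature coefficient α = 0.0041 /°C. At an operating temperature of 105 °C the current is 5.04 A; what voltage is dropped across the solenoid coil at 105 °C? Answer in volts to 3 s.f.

11.1 V

ρ = 1.61 μΩ·cm = 1.61×10^-8 Ω·m
A = πr² = π(8.1300e-04 m)² = 2.076e-06 m²
R₍20₎ = ρL/A = (1.61×10^-8)(211)/(2.076e-06) = 1.636 Ω
R₍105₎ = R₍20₎(1 + αΔT) = 1.636 × (1 + 0.0041×85) = 2.206 Ω
V = IR = 5.04 × 2.206 = 11.1 V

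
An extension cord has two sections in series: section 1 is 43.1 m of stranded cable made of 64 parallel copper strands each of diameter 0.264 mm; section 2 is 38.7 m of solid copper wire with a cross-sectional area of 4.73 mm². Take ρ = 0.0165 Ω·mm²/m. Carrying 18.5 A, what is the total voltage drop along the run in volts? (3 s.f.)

ρ = 0.0165 Ω·mm²/m = 1.65×10^-8 Ω·m
Section 1: A_strand = π(1.3200e-04)² = 5.474e-08 m²; R₁ = ρL/(N·A_s) = (1.65×10^-8)(43.1)/(64×5.474e-08) = 0.203 Ω
Section 2: A = 4.73 mm² = 4.730e-06 m²
R₂ = (1.65×10^-8)(38.7)/(4.730e-06) = 0.135 Ω
R = R₁ + R₂ = 0.338 Ω
V = IR = 18.5 × 0.338 = 6.25 V

6.25 V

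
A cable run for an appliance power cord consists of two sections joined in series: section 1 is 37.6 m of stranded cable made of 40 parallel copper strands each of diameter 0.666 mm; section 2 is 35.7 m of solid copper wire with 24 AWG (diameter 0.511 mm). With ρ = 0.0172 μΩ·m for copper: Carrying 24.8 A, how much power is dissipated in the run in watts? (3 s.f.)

1870 W

ρ = 0.0172 μΩ·m = 1.72×10^-8 Ω·m
Section 1: A_strand = π(3.3300e-04)² = 3.484e-07 m²; R₁ = ρL/(N·A_s) = (1.72×10^-8)(37.6)/(40×3.484e-07) = 0.04641 Ω
Section 2: A = π(0.511/2 mm)² = π(2.5550e-04 m)² = 2.051e-07 m²
R₂ = (1.72×10^-8)(35.7)/(2.051e-07) = 2.994 Ω
R = R₁ + R₂ = 3.041 Ω
P = I²R = (24.8)² × 3.041 = 1870 W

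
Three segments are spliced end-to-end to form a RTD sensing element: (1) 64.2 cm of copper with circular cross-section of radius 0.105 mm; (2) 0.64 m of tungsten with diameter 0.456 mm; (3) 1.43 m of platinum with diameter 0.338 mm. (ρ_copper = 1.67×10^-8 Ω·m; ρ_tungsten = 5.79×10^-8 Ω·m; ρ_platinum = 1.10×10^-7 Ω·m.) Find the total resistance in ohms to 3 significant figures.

2.29 Ω

Seg 1: A = πr² = π(1.0500e-04 m)² = 3.464e-08 m²
R_1 = (1.67×10^-8)(0.642)/(3.464e-08) = 0.3095 Ω
Seg 2: A = π(d/2)² = π(2.2800e-04 m)² = 1.633e-07 m²
R_2 = (5.79×10^-8)(0.64)/(1.633e-07) = 0.2269 Ω
Seg 3: A = π(d/2)² = π(1.6900e-04 m)² = 8.973e-08 m²
R_3 = (1.10×10^-7)(1.43)/(8.973e-08) = 1.753 Ω
R_total = R_1 + R_2 + R_3 = 2.29 Ω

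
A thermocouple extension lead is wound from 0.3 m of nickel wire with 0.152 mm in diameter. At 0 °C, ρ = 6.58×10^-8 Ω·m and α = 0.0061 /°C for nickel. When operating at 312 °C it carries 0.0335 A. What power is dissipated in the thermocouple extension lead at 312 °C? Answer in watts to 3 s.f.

0.00354 W

A = π(d/2)² = π(7.6000e-05 m)² = 1.815e-08 m²
R₍0₎ = ρL/A = (6.58×10^-8)(0.3)/(1.815e-08) = 1.088 Ω
R₍312₎ = R₍0₎(1 + αΔT) = 1.088 × (1 + 0.0061×312) = 3.158 Ω
P = I²R = (0.0335)² × 3.158 = 0.00354 W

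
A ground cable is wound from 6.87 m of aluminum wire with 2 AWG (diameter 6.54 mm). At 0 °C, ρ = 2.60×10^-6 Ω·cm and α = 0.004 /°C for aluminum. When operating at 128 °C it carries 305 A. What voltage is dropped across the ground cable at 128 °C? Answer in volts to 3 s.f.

2.45 V

ρ = 2.60×10^-6 Ω·cm = 2.60×10^-8 Ω·m
A = π(6.54/2 mm)² = π(3.2700e-03 m)² = 3.359e-05 m²
R₍0₎ = ρL/A = (2.60×10^-8)(6.87)/(3.359e-05) = 0.005317 Ω
R₍128₎ = R₍0₎(1 + αΔT) = 0.005317 × (1 + 0.004×128) = 0.00804 Ω
V = IR = 305 × 0.00804 = 2.45 V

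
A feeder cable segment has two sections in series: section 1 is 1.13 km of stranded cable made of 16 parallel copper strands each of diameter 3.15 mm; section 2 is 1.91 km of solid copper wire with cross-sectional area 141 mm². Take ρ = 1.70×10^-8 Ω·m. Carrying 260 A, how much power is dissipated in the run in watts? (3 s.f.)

26000 W

Section 1: A_strand = π(1.5750e-03)² = 7.793e-06 m²; R₁ = ρL/(N·A_s) = (1.70×10^-8)(1130)/(16×7.793e-06) = 0.1541 Ω
Section 2: A = 141 mm² = 1.410e-04 m²
R₂ = (1.70×10^-8)(1910)/(1.410e-04) = 0.2303 Ω
R = R₁ + R₂ = 0.3843 Ω
P = I²R = (260)² × 0.3843 = 26000 W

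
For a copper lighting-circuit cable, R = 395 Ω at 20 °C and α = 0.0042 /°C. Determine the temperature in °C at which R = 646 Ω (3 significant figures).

R = R₀(1 + α(T − T₀)) ⇒ T = T₀ + (R/R₀ − 1)/α
T = 20 + (646/395 − 1)/0.0042 = 20 + (0.6354)/0.0042 = 171 °C

171 °C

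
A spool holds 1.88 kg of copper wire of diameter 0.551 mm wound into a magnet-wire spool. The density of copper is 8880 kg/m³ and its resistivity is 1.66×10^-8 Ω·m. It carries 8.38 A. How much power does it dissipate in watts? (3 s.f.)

4340 W

A = π(d/2)² = π(2.7550e-04 m)² = 2.3845e-07 m²
L = m/(density·A) = 1.88/(8880×2.3845e-07) = 887.9 m
R = ρL/A = (1.66×10^-8)(887.9)/(2.3845e-07) = 61.81 Ω
P = I²R = (8.38)² × 61.81 = 4340 W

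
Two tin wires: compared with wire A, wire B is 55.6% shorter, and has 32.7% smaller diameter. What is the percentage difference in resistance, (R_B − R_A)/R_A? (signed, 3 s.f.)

-1.97%

R ∝ L/d², so R_B/R_A = (1 − 55.6/100) × (1 − 32.7/100)⁻²
= 0.444 × 2.208 = 0.9803
(R_B − R_A)/R_A = 0.9803 − 1 = -1.97%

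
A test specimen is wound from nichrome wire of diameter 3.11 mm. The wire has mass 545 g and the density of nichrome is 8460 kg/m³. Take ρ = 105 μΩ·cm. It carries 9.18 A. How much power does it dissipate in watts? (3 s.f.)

ρ = 105 μΩ·cm = 1.05×10^-6 Ω·m
A = π(d/2)² = π(1.5550e-03 m)² = 7.5964e-06 m²
L = m/(density·A) = 0.545/(8460×7.5964e-06) = 8.48 m
R = ρL/A = (1.05×10^-6)(8.48)/(7.5964e-06) = 1.172 Ω
P = I²R = (9.18)² × 1.172 = 98.8 W

98.8 W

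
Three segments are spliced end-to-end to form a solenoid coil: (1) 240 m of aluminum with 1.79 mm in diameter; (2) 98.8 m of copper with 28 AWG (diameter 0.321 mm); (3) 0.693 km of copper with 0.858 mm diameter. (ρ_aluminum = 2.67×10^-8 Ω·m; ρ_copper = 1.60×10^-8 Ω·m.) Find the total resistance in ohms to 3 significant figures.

Seg 1: A = π(d/2)² = π(8.9500e-04 m)² = 2.516e-06 m²
R_1 = (2.67×10^-8)(240)/(2.516e-06) = 2.546 Ω
Seg 2: A = π(0.321/2 mm)² = π(1.6050e-04 m)² = 8.093e-08 m²
R_2 = (1.60×10^-8)(98.8)/(8.093e-08) = 19.53 Ω
Seg 3: A = π(d/2)² = π(4.2900e-04 m)² = 5.782e-07 m²
R_3 = (1.60×10^-8)(693)/(5.782e-07) = 19.18 Ω
R_total = R_1 + R_2 + R_3 = 41.3 Ω

41.3 Ω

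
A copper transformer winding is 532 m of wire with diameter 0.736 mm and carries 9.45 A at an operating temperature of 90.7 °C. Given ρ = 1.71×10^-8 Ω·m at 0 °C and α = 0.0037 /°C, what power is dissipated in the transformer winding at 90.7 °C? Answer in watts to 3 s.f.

A = π(d/2)² = π(3.6800e-04 m)² = 4.254e-07 m²
R₍0₎ = ρL/A = (1.71×10^-8)(532)/(4.254e-07) = 21.38 Ω
R₍90.7₎ = R₍0₎(1 + αΔT) = 21.38 × (1 + 0.0037×90.7) = 28.56 Ω
P = I²R = (9.45)² × 28.56 = 2550 W

2550 W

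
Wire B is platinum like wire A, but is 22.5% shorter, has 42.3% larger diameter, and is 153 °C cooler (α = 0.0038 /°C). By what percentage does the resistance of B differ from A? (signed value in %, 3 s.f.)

-84.0%

R ∝ ρL/d² with ρ ∝ (1+αΔT), so R_B/R_A = (1 − 22.5/100) × (1 + 42.3/100)⁻² × (1 − 0.0038×153)
= 0.775 × 0.4938 × 0.4186 = 0.1602
(R_B − R_A)/R_A = 0.1602 − 1 = -84.0%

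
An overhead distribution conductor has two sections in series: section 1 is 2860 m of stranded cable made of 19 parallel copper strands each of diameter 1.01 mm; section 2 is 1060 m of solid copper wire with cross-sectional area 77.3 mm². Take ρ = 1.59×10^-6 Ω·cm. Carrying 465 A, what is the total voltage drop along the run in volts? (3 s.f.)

ρ = 1.59×10^-6 Ω·cm = 1.59×10^-8 Ω·m
Section 1: A_strand = π(5.0500e-04)² = 8.012e-07 m²; R₁ = ρL/(N·A_s) = (1.59×10^-8)(2860)/(19×8.012e-07) = 2.987 Ω
Section 2: A = 77.3 mm² = 7.730e-05 m²
R₂ = (1.59×10^-8)(1060)/(7.730e-05) = 0.218 Ω
R = R₁ + R₂ = 3.205 Ω
V = IR = 465 × 3.205 = 1490 V

1490 V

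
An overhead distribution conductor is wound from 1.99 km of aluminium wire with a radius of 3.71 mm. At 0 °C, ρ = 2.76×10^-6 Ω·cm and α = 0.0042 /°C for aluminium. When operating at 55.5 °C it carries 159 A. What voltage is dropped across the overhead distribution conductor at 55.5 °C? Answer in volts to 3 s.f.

ρ = 2.76×10^-6 Ω·cm = 2.76×10^-8 Ω·m
A = πr² = π(3.7100e-03 m)² = 4.324e-05 m²
R₍0₎ = ρL/A = (2.76×10^-8)(1990)/(4.324e-05) = 1.27 Ω
R₍55.5₎ = R₍0₎(1 + αΔT) = 1.27 × (1 + 0.0042×55.5) = 1.566 Ω
V = IR = 159 × 1.566 = 249 V

249 V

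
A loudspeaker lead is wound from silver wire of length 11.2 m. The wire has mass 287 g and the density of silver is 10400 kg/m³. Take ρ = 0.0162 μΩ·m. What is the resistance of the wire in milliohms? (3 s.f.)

ρ = 0.0162 μΩ·m = 1.62×10^-8 Ω·m
A = m/(density·L) = 0.287/(10400×11.2) = 2.4639e-06 m²
R = ρL/A = (1.62×10^-8)(11.2)/(2.4639e-06) = 73.6 mΩ

73.6 mΩ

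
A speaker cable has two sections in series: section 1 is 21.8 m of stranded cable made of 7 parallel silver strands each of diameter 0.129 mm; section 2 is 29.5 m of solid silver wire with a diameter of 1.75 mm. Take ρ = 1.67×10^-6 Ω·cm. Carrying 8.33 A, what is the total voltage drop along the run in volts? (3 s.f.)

34.9 V

ρ = 1.67×10^-6 Ω·cm = 1.67×10^-8 Ω·m
Section 1: A_strand = π(6.4500e-05)² = 1.307e-08 m²; R₁ = ρL/(N·A_s) = (1.67×10^-8)(21.8)/(7×1.307e-08) = 3.979 Ω
Section 2: A = π(d/2)² = π(8.7500e-04 m)² = 2.405e-06 m²
R₂ = (1.67×10^-8)(29.5)/(2.405e-06) = 0.2048 Ω
R = R₁ + R₂ = 4.184 Ω
V = IR = 8.33 × 4.184 = 34.9 V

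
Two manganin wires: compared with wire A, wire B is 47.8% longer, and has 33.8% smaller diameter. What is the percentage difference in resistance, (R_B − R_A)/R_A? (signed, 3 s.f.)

237%

R ∝ L/d², so R_B/R_A = (1 + 47.8/100) × (1 − 33.8/100)⁻²
= 1.478 × 2.282 = 3.373
(R_B − R_A)/R_A = 3.373 − 1 = 237%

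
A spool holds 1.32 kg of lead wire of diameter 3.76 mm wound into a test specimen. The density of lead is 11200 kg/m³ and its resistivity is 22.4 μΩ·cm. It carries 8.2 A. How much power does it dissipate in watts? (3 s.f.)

14.4 W

ρ = 22.4 μΩ·cm = 2.24×10^-7 Ω·m
A = π(d/2)² = π(1.8800e-03 m)² = 1.1104e-05 m²
L = m/(density·A) = 1.32/(11200×1.1104e-05) = 10.61 m
R = ρL/A = (2.24×10^-7)(10.61)/(1.1104e-05) = 0.2141 Ω
P = I²R = (8.2)² × 0.2141 = 14.4 W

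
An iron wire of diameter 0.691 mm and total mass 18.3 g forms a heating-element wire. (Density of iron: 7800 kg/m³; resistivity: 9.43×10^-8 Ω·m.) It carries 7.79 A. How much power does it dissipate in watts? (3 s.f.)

A = π(d/2)² = π(3.4550e-04 m)² = 3.7501e-07 m²
L = m/(density·A) = 0.0183/(7800×3.7501e-07) = 6.256 m
R = ρL/A = (9.43×10^-8)(6.256)/(3.7501e-07) = 1.573 Ω
P = I²R = (7.79)² × 1.573 = 95.5 W

95.5 W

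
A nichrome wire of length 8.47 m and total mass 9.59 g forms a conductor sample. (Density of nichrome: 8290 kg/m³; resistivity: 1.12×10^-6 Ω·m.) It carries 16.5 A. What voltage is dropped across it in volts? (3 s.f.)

A = m/(density·L) = 0.00959/(8290×8.47) = 1.3658e-07 m²
R = ρL/A = (1.12×10^-6)(8.47)/(1.3658e-07) = 69.46 Ω
V = IR = 16.5 × 69.46 = 1150 V

1150 V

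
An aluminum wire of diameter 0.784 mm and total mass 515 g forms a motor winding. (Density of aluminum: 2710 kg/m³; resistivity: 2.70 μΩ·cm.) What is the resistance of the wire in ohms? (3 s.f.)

ρ = 2.70 μΩ·cm = 2.70×10^-8 Ω·m
A = π(d/2)² = π(3.9200e-04 m)² = 4.8275e-07 m²
L = m/(density·A) = 0.515/(2710×4.8275e-07) = 393.7 m
R = ρL/A = (2.70×10^-8)(393.7)/(4.8275e-07) = 22.0 Ω

22.0 Ω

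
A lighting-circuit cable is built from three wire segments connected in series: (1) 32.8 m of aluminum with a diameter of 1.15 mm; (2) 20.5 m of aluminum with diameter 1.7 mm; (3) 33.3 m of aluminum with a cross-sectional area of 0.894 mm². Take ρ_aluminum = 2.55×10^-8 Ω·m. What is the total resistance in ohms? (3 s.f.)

Seg 1: A = π(d/2)² = π(5.7500e-04 m)² = 1.039e-06 m²
R_1 = (2.55×10^-8)(32.8)/(1.039e-06) = 0.8052 Ω
Seg 2: A = π(d/2)² = π(8.5000e-04 m)² = 2.270e-06 m²
R_2 = (2.55×10^-8)(20.5)/(2.270e-06) = 0.2303 Ω
Seg 3: A = 0.894 mm² = 8.940e-07 m²
R_3 = (2.55×10^-8)(33.3)/(8.940e-07) = 0.9498 Ω
R_total = R_1 + R_2 + R_3 = 1.99 Ω

1.99 Ω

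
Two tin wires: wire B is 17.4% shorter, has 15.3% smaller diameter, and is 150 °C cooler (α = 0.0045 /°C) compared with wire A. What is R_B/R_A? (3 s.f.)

R ∝ ρL/d² with ρ ∝ (1+αΔT), so R_B/R_A = (1 − 17.4/100) × (1 − 15.3/100)⁻² × (1 − 0.0045×150)
= 0.826 × 1.394 × 0.325 = 0.374

0.374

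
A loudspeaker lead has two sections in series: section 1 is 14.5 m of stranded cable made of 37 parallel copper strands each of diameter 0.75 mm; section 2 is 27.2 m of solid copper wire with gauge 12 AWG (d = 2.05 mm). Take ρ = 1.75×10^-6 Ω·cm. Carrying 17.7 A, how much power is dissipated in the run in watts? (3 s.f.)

ρ = 1.75×10^-6 Ω·cm = 1.75×10^-8 Ω·m
Section 1: A_strand = π(3.7500e-04)² = 4.418e-07 m²; R₁ = ρL/(N·A_s) = (1.75×10^-8)(14.5)/(37×4.418e-07) = 0.01552 Ω
Section 2: A = π(2.05/2 mm)² = π(1.0250e-03 m)² = 3.301e-06 m²
R₂ = (1.75×10^-8)(27.2)/(3.301e-06) = 0.1442 Ω
R = R₁ + R₂ = 0.1597 Ω
P = I²R = (17.7)² × 0.1597 = 50.0 W

50.0 W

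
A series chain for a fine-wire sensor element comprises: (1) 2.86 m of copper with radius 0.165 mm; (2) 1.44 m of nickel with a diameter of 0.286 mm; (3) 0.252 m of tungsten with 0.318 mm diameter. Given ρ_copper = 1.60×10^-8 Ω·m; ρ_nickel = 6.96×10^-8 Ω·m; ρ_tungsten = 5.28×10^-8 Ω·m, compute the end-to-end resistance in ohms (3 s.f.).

Seg 1: A = πr² = π(1.6500e-04 m)² = 8.553e-08 m²
R_1 = (1.60×10^-8)(2.86)/(8.553e-08) = 0.535 Ω
Seg 2: A = π(d/2)² = π(1.4300e-04 m)² = 6.424e-08 m²
R_2 = (6.96×10^-8)(1.44)/(6.424e-08) = 1.56 Ω
Seg 3: A = π(d/2)² = π(1.5900e-04 m)² = 7.942e-08 m²
R_3 = (5.28×10^-8)(0.252)/(7.942e-08) = 0.1675 Ω
R_total = R_1 + R_2 + R_3 = 2.26 Ω

2.26 Ω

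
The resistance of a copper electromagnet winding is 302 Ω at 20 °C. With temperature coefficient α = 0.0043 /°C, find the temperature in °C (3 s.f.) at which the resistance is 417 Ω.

R = R₀(1 + α(T − T₀)) ⇒ T = T₀ + (R/R₀ − 1)/α
T = 20 + (417/302 − 1)/0.0043 = 20 + (0.3808)/0.0043 = 109 °C

109 °C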